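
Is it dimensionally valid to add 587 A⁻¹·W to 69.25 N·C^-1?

No

In SI base units:
  587 A⁻¹·W:  W·A⁻¹ = J·s⁻¹·A⁻¹ = kg·m²·s⁻³·A⁻¹
  69.25 N·C^-1:  N·C⁻¹ = kg·m·s⁻²·(s·A)⁻¹ = kg·m·s⁻³·A⁻¹
kg·m²·s⁻³·A⁻¹ ≠ kg·m·s⁻³·A⁻¹, so they cannot be added.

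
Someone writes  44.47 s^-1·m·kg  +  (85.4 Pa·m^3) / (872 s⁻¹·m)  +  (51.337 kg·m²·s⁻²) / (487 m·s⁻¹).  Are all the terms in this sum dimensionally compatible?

Yes

Reduce each to base SI dimensions:
  44.47 s^-1·m·kg:  kg·m·s⁻¹
  (85.4 Pa·m^3) / (872 s⁻¹·m):  [kg·m²·s⁻²] / [m·s⁻¹] = kg·m·s⁻¹
  (51.337 kg·m²·s⁻²) / (487 m·s⁻¹):  [kg·m²·s⁻²] / [m·s⁻¹] = kg·m·s⁻¹
Every term reduces to kg·m·s⁻¹.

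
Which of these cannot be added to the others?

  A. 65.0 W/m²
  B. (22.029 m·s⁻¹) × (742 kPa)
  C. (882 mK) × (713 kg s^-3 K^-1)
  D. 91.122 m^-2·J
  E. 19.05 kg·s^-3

D.

Work out the base dimensions of each:
  A. W·m⁻² = J·s⁻¹·m⁻² = kg·s⁻³
  B. [m·s⁻¹] · [kg·m⁻¹·s⁻²] = kg·s⁻³
  C. [K] · [kg·s⁻³·K⁻¹] = kg·s⁻³
  D. J·m⁻² = N·m·m⁻² = kg·s⁻²
  E. kg·s⁻³
All reduce to kg·s⁻³ except D., which is kg·s⁻².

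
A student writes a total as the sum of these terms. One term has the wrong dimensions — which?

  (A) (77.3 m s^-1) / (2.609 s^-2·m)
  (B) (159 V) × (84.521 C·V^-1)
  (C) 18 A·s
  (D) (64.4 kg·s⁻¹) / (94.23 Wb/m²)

Reduce each to base SI dimensions:
  (A) [m·s⁻¹] / [m·s⁻²] = s
  (B) [kg·m²·s⁻³·A⁻¹] · [kg⁻¹·m⁻²·s⁴·A²] = s·A
  (C) A·s = s·A
  (D) [kg·s⁻¹] / [kg·s⁻²·A⁻¹] = s·A
All reduce to s·A except (A), which is s.

(A)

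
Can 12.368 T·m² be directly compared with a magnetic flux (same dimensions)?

Yes

In SI base units:
  12.368 T·m²:  T·m² = Wb·m⁻²·m² = kg·m²·s⁻²·A⁻¹
  a magnetic flux:  [magnetic flux] = kg·m²·s⁻²·A⁻¹
Both are kg·m²·s⁻²·A⁻¹, so they have the same dimensions and can be added.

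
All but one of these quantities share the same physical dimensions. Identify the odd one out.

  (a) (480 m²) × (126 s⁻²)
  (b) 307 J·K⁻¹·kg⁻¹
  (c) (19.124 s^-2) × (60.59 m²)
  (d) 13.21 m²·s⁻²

(b)

Work out the base dimensions of each:
  (a) [m²] · [s⁻²] = m²·s⁻²
  (b) J·kg⁻¹·K⁻¹ = N·m·kg⁻¹·K⁻¹ = m²·s⁻²·K⁻¹
  (c) [s⁻²] · [m²] = m²·s⁻²
  (d) m²·s⁻²
All reduce to m²·s⁻² except (b), which is m²·s⁻²·K⁻¹.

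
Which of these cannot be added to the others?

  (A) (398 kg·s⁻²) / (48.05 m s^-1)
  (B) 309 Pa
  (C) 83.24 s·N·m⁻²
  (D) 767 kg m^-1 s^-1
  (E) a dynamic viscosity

Expand each in SI base units:
  (A) [kg·s⁻²] / [m·s⁻¹] = kg·m⁻¹·s⁻¹
  (B) Pa = N·m⁻² = kg·m⁻¹·s⁻²
  (C) N·s·m⁻² = kg·m·s⁻²·s·m⁻² = kg·m⁻¹·s⁻¹
  (D) kg·m⁻¹·s⁻¹
  (E) [dynamic viscosity] = kg·m⁻¹·s⁻¹
All reduce to kg·m⁻¹·s⁻¹ except (B), which is kg·m⁻¹·s⁻².

(B)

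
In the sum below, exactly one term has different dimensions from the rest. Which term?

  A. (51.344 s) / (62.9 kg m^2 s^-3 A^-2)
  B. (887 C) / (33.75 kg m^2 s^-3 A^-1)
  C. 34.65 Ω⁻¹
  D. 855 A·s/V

Reduce each to base SI dimensions:
  A. [s] / [kg·m²·s⁻³·A⁻²] = kg⁻¹·m⁻²·s⁴·A²
  B. [s·A] / [kg·m²·s⁻³·A⁻¹] = kg⁻¹·m⁻²·s⁴·A²
  C. Ω⁻¹ = (V·A⁻¹)⁻¹ = kg⁻¹·m⁻²·s³·A²
  D. A·s·V⁻¹ = A·s·(J·C⁻¹)⁻¹ = kg⁻¹·m⁻²·s⁴·A²
All reduce to kg⁻¹·m⁻²·s⁴·A² except C., which is kg⁻¹·m⁻²·s³·A².

C.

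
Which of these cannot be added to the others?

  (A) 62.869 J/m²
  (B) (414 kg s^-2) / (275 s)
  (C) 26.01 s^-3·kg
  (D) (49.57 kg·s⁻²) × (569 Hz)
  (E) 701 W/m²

(A)

In SI base units:
  (A) J·m⁻² = N·m·m⁻² = kg·s⁻²
  (B) [kg·s⁻²] / [s] = kg·s⁻³
  (C) kg·s⁻³
  (D) [kg·s⁻²] · [s⁻¹] = kg·s⁻³
  (E) W·m⁻² = J·s⁻¹·m⁻² = kg·s⁻³
All reduce to kg·s⁻³ except (A), which is kg·s⁻².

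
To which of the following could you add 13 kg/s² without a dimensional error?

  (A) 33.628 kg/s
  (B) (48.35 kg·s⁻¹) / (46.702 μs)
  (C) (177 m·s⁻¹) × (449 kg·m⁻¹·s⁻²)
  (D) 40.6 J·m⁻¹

Reference: kg·s⁻².
Each option:
  (A) kg·s⁻¹
  (B) [kg·s⁻¹] / [s] = kg·s⁻²  ← same
  (C) [m·s⁻¹] · [kg·m⁻¹·s⁻²] = kg·s⁻³
  (D) J·m⁻¹ = N·m·m⁻¹ = kg·m·s⁻²
Only (B) matches kg·s⁻².

(B)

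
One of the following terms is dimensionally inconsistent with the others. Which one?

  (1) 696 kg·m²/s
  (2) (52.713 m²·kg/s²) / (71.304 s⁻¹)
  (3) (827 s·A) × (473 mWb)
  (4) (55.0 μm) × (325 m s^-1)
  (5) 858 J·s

(4)

Reduce each to base SI dimensions:
  (1) kg·m²·s⁻¹
  (2) [kg·m²·s⁻²] / [s⁻¹] = kg·m²·s⁻¹
  (3) [s·A] · [kg·m²·s⁻²·A⁻¹] = kg·m²·s⁻¹
  (4) [m] · [m·s⁻¹] = m²·s⁻¹
  (5) J·s = N·m·s = kg·m²·s⁻¹
All reduce to kg·m²·s⁻¹ except (4), which is m²·s⁻¹.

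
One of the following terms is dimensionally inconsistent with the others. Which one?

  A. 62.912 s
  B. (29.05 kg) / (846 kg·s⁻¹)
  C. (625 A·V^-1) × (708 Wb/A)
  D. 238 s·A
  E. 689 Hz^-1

In SI base units:
  A. s
  B. [kg] / [kg·s⁻¹] = s
  C. [kg⁻¹·m⁻²·s³·A²] · [kg·m²·s⁻²·A⁻²] = s
  D. A·s = s·A
  E. Hz⁻¹ = (s⁻¹)⁻¹ = s
All reduce to s except D., which is s·A.

D.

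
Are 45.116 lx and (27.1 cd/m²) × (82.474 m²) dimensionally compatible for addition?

Reduce each to base SI dimensions:
  45.116 lx:  lx = lm·m⁻² = m⁻²·cd
  (27.1 cd/m²) × (82.474 m²):  [m⁻²·cd] · [m²] = cd
m⁻²·cd ≠ cd, so they cannot be added.

No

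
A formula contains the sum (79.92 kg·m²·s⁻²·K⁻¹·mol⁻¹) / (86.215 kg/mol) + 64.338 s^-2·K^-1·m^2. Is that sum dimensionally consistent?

Work out the base dimensions of each:
  (79.92 kg·m²·s⁻²·K⁻¹·mol⁻¹) / (86.215 kg/mol):  [kg·m²·s⁻²·K⁻¹·mol⁻¹] / [kg·mol⁻¹] = m²·s⁻²·K⁻¹
  64.338 s^-2·K^-1·m^2:  m²·s⁻²·K⁻¹
Both are m²·s⁻²·K⁻¹, so they have the same dimensions and can be added.

Yes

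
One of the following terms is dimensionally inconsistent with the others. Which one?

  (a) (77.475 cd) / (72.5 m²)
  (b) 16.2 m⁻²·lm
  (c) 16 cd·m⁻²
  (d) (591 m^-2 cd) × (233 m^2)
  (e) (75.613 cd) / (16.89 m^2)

In SI base units:
  (a) [cd] / [m²] = m⁻²·cd
  (b) lm·m⁻² = cd·m⁻² = m⁻²·cd
  (c) cd·m⁻² = m⁻²·cd
  (d) [m⁻²·cd] · [m²] = cd
  (e) [cd] / [m²] = m⁻²·cd
All reduce to m⁻²·cd except (d), which is cd.

(d)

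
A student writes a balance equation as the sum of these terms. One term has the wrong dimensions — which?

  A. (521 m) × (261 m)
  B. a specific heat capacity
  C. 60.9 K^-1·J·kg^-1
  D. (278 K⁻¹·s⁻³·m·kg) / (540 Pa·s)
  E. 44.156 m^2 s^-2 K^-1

A.

Work out the base dimensions of each:
  A. [m] · [m] = m²
  B. [specific heat capacity] = m²·s⁻²·K⁻¹
  C. J·kg⁻¹·K⁻¹ = N·m·kg⁻¹·K⁻¹ = m²·s⁻²·K⁻¹
  D. [kg·m·s⁻³·K⁻¹] / [kg·m⁻¹·s⁻¹] = m²·s⁻²·K⁻¹
  E. m²·s⁻²·K⁻¹
All reduce to m²·s⁻²·K⁻¹ except A., which is m².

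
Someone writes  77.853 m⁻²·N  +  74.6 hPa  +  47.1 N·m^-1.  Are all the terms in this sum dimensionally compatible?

No

Expand each in SI base units:
  77.853 m⁻²·N:  N·m⁻² = kg·m·s⁻²·m⁻² = kg·m⁻¹·s⁻²
  74.6 hPa:  Pa = N·m⁻² = kg·m⁻¹·s⁻²
  47.1 N·m^-1:  N·m⁻¹ = kg·m·s⁻²·m⁻¹ = kg·s⁻²
The terms do not share a single dimension (kg·m⁻¹·s⁻² vs kg·s⁻²).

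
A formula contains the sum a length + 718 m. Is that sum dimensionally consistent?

Yes

Work out the base dimensions of each:
  a length:  [length] = m
  718 m:  m
Both are m, so they have the same dimensions and can be added.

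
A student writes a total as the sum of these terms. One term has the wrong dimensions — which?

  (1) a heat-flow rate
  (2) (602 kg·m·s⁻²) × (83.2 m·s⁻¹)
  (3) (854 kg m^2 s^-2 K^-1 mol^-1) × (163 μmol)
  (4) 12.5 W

Expand each in SI base units:
  (1) [heat-flow rate] = kg·m²·s⁻³
  (2) [kg·m·s⁻²] · [m·s⁻¹] = kg·m²·s⁻³
  (3) [kg·m²·s⁻²·K⁻¹·mol⁻¹] · [mol] = kg·m²·s⁻²·K⁻¹
  (4) W = J·s⁻¹ = kg·m²·s⁻³
All reduce to kg·m²·s⁻³ except (3), which is kg·m²·s⁻²·K⁻¹.

(3)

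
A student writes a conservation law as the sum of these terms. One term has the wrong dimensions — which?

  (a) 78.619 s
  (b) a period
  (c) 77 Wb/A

Work out the base dimensions of each:
  (a) s
  (b) [period] = s
  (c) Wb·A⁻¹ = V·s·A⁻¹ = kg·m²·s⁻²·A⁻²
All reduce to s except (c), which is kg·m²·s⁻²·A⁻².

(c)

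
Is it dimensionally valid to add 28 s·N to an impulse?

In SI base units:
  28 s·N:  N·s = kg·m·s⁻²·s = kg·m·s⁻¹
  an impulse:  [impulse] = kg·m·s⁻¹
Both are kg·m·s⁻¹, so they have the same dimensions and can be added.

Yes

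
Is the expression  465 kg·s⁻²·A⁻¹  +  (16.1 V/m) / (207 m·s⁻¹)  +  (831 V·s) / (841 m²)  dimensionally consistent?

Yes

Expand each in SI base units:
  465 kg·s⁻²·A⁻¹:  kg·s⁻²·A⁻¹
  (16.1 V/m) / (207 m·s⁻¹):  [kg·m·s⁻³·A⁻¹] / [m·s⁻¹] = kg·s⁻²·A⁻¹
  (831 V·s) / (841 m²):  [kg·m²·s⁻²·A⁻¹] / [m²] = kg·s⁻²·A⁻¹
Every term reduces to kg·s⁻²·A⁻¹.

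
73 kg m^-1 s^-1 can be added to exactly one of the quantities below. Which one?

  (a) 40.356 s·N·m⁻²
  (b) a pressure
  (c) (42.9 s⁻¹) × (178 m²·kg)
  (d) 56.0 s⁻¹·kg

Reference: kg·m⁻¹·s⁻¹.
Each option:
  (a) N·s·m⁻² = kg·m·s⁻²·s·m⁻² = kg·m⁻¹·s⁻¹  ← same
  (b) [pressure] = kg·m⁻¹·s⁻²
  (c) [s⁻¹] · [kg·m²] = kg·m²·s⁻¹
  (d) kg·s⁻¹
Only (a) matches kg·m⁻¹·s⁻¹.

(a)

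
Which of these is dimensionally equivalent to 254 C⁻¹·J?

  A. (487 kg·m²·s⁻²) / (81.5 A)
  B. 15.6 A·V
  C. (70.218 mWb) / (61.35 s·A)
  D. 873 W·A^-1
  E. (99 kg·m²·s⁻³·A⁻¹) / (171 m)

D.

Reference: J·C⁻¹ = N·m·(s·A)⁻¹ = kg·m²·s⁻³·A⁻¹.
Each option:
  A. [kg·m²·s⁻²] / [A] = kg·m²·s⁻²·A⁻¹
  B. V·A = J·C⁻¹·A = kg·m²·s⁻³
  C. [kg·m²·s⁻²·A⁻¹] / [s·A] = kg·m²·s⁻³·A⁻²
  D. W·A⁻¹ = J·s⁻¹·A⁻¹ = kg·m²·s⁻³·A⁻¹  ← same
  E. [kg·m²·s⁻³·A⁻¹] / [m] = kg·m·s⁻³·A⁻¹
Only D. matches kg·m²·s⁻³·A⁻¹.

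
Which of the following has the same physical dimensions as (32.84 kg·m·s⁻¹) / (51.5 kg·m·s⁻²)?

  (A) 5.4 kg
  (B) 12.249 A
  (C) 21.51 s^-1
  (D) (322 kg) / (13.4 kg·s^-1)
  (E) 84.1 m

Reference: [kg·m·s⁻¹] / [kg·m·s⁻²] = s.
Each option:
  (A) kg
  (B) A
  (C) s⁻¹
  (D) [kg] / [kg·s⁻¹] = s  ← same
  (E) m
Only (D) matches s.

(D)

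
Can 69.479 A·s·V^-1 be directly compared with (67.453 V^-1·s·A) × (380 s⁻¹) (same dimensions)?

Work out the base dimensions of each:
  69.479 A·s·V^-1:  A·s·V⁻¹ = A·s·(J·C⁻¹)⁻¹ = kg⁻¹·m⁻²·s⁴·A²
  (67.453 V^-1·s·A) × (380 s⁻¹):  [kg⁻¹·m⁻²·s⁴·A²] · [s⁻¹] = kg⁻¹·m⁻²·s³·A²
kg⁻¹·m⁻²·s⁴·A² ≠ kg⁻¹·m⁻²·s³·A², so they cannot be added.

No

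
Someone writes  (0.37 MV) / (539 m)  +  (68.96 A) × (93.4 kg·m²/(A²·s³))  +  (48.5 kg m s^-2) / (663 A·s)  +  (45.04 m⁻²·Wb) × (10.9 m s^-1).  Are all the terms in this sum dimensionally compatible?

No

Expand each in SI base units:
  (0.37 MV) / (539 m):  [kg·m²·s⁻³·A⁻¹] / [m] = kg·m·s⁻³·A⁻¹
  (68.96 A) × (93.4 kg·m²/(A²·s³)):  [A] · [kg·m²·s⁻³·A⁻²] = kg·m²·s⁻³·A⁻¹
  (48.5 kg m s^-2) / (663 A·s):  [kg·m·s⁻²] / [s·A] = kg·m·s⁻³·A⁻¹
  (45.04 m⁻²·Wb) × (10.9 m s^-1):  [kg·s⁻²·A⁻¹] · [m·s⁻¹] = kg·m·s⁻³·A⁻¹
The terms do not share a single dimension (kg·m²·s⁻³·A⁻¹ vs kg·m·s⁻³·A⁻¹).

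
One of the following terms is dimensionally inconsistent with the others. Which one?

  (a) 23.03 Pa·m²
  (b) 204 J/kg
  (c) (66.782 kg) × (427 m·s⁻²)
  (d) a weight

Work out the base dimensions of each:
  (a) Pa·m² = N·m⁻²·m² = kg·m·s⁻²
  (b) J·kg⁻¹ = N·m·kg⁻¹ = m²·s⁻²
  (c) [kg] · [m·s⁻²] = kg·m·s⁻²
  (d) [weight] = kg·m·s⁻²
All reduce to kg·m·s⁻² except (b), which is m²·s⁻².

(b)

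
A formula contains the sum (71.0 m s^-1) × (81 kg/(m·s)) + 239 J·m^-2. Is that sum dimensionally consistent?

Yes

In SI base units:
  (71.0 m s^-1) × (81 kg/(m·s)):  [m·s⁻¹] · [kg·m⁻¹·s⁻¹] = kg·s⁻²
  239 J·m^-2:  J·m⁻² = N·m·m⁻² = kg·s⁻²
Both are kg·s⁻², so they have the same dimensions and can be added.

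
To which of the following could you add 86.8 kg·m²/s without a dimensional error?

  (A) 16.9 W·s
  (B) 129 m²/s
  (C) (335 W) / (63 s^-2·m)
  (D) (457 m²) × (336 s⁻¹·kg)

(D)

Reference: kg·m²·s⁻¹.
Each option:
  (A) W·s = J·s⁻¹·s = kg·m²·s⁻²
  (B) m²·s⁻¹
  (C) [kg·m²·s⁻³] / [m·s⁻²] = kg·m·s⁻¹
  (D) [m²] · [kg·s⁻¹] = kg·m²·s⁻¹  ← same
Only (D) matches kg·m²·s⁻¹.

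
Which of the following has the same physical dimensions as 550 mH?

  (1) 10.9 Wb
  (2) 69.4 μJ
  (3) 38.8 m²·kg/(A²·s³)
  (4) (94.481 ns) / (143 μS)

(4)

Reference: H = V·s·A⁻¹ = kg·m²·s⁻²·A⁻².
Each option:
  (1) Wb = V·s = kg·m²·s⁻²·A⁻¹
  (2) J = N·m = kg·m²·s⁻²
  (3) kg·m²·s⁻³·A⁻²
  (4) [s] / [kg⁻¹·m⁻²·s³·A²] = kg·m²·s⁻²·A⁻²  ← same
Only (4) matches kg·m²·s⁻²·A⁻².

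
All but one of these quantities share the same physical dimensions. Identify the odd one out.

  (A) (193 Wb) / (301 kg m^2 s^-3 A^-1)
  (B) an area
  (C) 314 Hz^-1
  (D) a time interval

Reduce each to base SI dimensions:
  (A) [kg·m²·s⁻²·A⁻¹] / [kg·m²·s⁻³·A⁻¹] = s
  (B) [area] = m²
  (C) Hz⁻¹ = (s⁻¹)⁻¹ = s
  (D) [time interval] = s
All reduce to s except (B), which is m².

(B)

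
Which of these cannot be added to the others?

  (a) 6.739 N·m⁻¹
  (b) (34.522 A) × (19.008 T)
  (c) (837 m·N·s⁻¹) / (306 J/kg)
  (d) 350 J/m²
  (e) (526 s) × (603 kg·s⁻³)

(c)

Dimensions:
  (a) N·m⁻¹ = kg·m·s⁻²·m⁻¹ = kg·s⁻²
  (b) [A] · [kg·s⁻²·A⁻¹] = kg·s⁻²
  (c) [kg·m²·s⁻³] / [m²·s⁻²] = kg·s⁻¹
  (d) J·m⁻² = N·m·m⁻² = kg·s⁻²
  (e) [s] · [kg·s⁻³] = kg·s⁻²
All reduce to kg·s⁻² except (c), which is kg·s⁻¹.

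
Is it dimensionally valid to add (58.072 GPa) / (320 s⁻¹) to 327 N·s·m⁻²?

Yes

Reduce each to base SI dimensions:
  (58.072 GPa) / (320 s⁻¹):  [kg·m⁻¹·s⁻²] / [s⁻¹] = kg·m⁻¹·s⁻¹
  327 N·s·m⁻²:  N·s·m⁻² = kg·m·s⁻²·s·m⁻² = kg·m⁻¹·s⁻¹
Both are kg·m⁻¹·s⁻¹, so they have the same dimensions and can be added.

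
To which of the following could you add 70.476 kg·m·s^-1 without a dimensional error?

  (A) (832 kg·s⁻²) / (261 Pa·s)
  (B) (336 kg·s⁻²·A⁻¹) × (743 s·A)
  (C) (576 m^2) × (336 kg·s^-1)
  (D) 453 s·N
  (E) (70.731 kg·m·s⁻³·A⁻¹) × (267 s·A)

(D)

Reference: kg·m·s⁻¹.
Each option:
  (A) [kg·s⁻²] / [kg·m⁻¹·s⁻¹] = m·s⁻¹
  (B) [kg·s⁻²·A⁻¹] · [s·A] = kg·s⁻¹
  (C) [m²] · [kg·s⁻¹] = kg·m²·s⁻¹
  (D) N·s = kg·m·s⁻²·s = kg·m·s⁻¹  ← same
  (E) [kg·m·s⁻³·A⁻¹] · [s·A] = kg·m·s⁻²
Only (D) matches kg·m·s⁻¹.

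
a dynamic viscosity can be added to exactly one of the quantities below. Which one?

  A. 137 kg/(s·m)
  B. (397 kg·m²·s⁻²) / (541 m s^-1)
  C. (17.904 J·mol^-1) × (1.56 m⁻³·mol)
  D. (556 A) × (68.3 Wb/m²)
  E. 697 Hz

A.

Reference: [dynamic viscosity] = kg·m⁻¹·s⁻¹.
Each option:
  A. kg·m⁻¹·s⁻¹  ← same
  B. [kg·m²·s⁻²] / [m·s⁻¹] = kg·m·s⁻¹
  C. [kg·m²·s⁻²·mol⁻¹] · [m⁻³·mol] = kg·m⁻¹·s⁻²
  D. [A] · [kg·s⁻²·A⁻¹] = kg·s⁻²
  E. Hz = s⁻¹
Only A. matches kg·m⁻¹·s⁻¹.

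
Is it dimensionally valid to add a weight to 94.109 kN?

Yes

Expand each in SI base units:
  a weight:  [weight] = kg·m·s⁻²
  94.109 kN:  N = kg·m·s⁻²
Both are kg·m·s⁻², so they have the same dimensions and can be added.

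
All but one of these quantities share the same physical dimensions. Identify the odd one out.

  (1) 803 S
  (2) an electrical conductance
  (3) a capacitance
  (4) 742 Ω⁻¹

Work out the base dimensions of each:
  (1) S = Ω⁻¹ = kg⁻¹·m⁻²·s³·A²
  (2) [electrical conductance] = kg⁻¹·m⁻²·s³·A²
  (3) [capacitance] = kg⁻¹·m⁻²·s⁴·A²
  (4) Ω⁻¹ = (V·A⁻¹)⁻¹ = kg⁻¹·m⁻²·s³·A²
All reduce to kg⁻¹·m⁻²·s³·A² except (3), which is kg⁻¹·m⁻²·s⁴·A².

(3)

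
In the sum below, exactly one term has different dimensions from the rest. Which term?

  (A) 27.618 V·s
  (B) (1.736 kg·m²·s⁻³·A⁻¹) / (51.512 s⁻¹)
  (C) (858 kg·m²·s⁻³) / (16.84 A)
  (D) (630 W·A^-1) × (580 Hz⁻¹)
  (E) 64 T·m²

Dimensions:
  (A) V·s = J·C⁻¹·s = kg·m²·s⁻²·A⁻¹
  (B) [kg·m²·s⁻³·A⁻¹] / [s⁻¹] = kg·m²·s⁻²·A⁻¹
  (C) [kg·m²·s⁻³] / [A] = kg·m²·s⁻³·A⁻¹
  (D) [kg·m²·s⁻³·A⁻¹] · [s] = kg·m²·s⁻²·A⁻¹
  (E) T·m² = Wb·m⁻²·m² = kg·m²·s⁻²·A⁻¹
All reduce to kg·m²·s⁻²·A⁻¹ except (C), which is kg·m²·s⁻³·A⁻¹.

(C)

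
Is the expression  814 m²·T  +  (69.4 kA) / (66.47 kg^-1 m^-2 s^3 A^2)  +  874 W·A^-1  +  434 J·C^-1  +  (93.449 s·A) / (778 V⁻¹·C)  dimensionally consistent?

No

Dimensions:
  814 m²·T:  T·m² = Wb·m⁻²·m² = kg·m²·s⁻²·A⁻¹
  (69.4 kA) / (66.47 kg^-1 m^-2 s^3 A^2):  [A] / [kg⁻¹·m⁻²·s³·A²] = kg·m²·s⁻³·A⁻¹
  874 W·A^-1:  W·A⁻¹ = J·s⁻¹·A⁻¹ = kg·m²·s⁻³·A⁻¹
  434 J·C^-1:  J·C⁻¹ = N·m·(s·A)⁻¹ = kg·m²·s⁻³·A⁻¹
  (93.449 s·A) / (778 V⁻¹·C):  [s·A] / [kg⁻¹·m⁻²·s⁴·A²] = kg·m²·s⁻³·A⁻¹
The terms do not share a single dimension (kg·m²·s⁻²·A⁻¹ vs kg·m²·s⁻³·A⁻¹).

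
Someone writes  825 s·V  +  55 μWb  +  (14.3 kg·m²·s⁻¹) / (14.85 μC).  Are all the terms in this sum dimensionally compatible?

Reduce each to base SI dimensions:
  825 s·V:  V·s = J·C⁻¹·s = kg·m²·s⁻²·A⁻¹
  55 μWb:  Wb = V·s = kg·m²·s⁻²·A⁻¹
  (14.3 kg·m²·s⁻¹) / (14.85 μC):  [kg·m²·s⁻¹] / [s·A] = kg·m²·s⁻²·A⁻¹
Every term reduces to kg·m²·s⁻²·A⁻¹.

Yes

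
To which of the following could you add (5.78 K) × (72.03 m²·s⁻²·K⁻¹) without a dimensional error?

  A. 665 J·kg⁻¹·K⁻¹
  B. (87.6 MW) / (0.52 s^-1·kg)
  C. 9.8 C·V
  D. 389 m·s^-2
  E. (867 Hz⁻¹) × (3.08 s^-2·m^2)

Reference: [K] · [m²·s⁻²·K⁻¹] = m²·s⁻².
Each option:
  A. J·kg⁻¹·K⁻¹ = N·m·kg⁻¹·K⁻¹ = m²·s⁻²·K⁻¹
  B. [kg·m²·s⁻³] / [kg·s⁻¹] = m²·s⁻²  ← same
  C. C·V = s·A·J·C⁻¹ = kg·m²·s⁻²
  D. m·s⁻²
  E. [s] · [m²·s⁻²] = m²·s⁻¹
Only B. matches m²·s⁻².

B.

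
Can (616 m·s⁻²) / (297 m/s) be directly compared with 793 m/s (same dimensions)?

No

Expand each in SI base units:
  (616 m·s⁻²) / (297 m/s):  [m·s⁻²] / [m·s⁻¹] = s⁻¹
  793 m/s:  m·s⁻¹
s⁻¹ ≠ m·s⁻¹, so they cannot be added.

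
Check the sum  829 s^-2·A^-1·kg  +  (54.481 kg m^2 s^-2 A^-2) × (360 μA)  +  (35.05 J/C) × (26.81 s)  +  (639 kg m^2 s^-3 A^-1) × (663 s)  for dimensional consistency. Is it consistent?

Work out the base dimensions of each:
  829 s^-2·A^-1·kg:  kg·s⁻²·A⁻¹
  (54.481 kg m^2 s^-2 A^-2) × (360 μA):  [kg·m²·s⁻²·A⁻²] · [A] = kg·m²·s⁻²·A⁻¹
  (35.05 J/C) × (26.81 s):  [kg·m²·s⁻³·A⁻¹] · [s] = kg·m²·s⁻²·A⁻¹
  (639 kg m^2 s^-3 A^-1) × (663 s):  [kg·m²·s⁻³·A⁻¹] · [s] = kg·m²·s⁻²·A⁻¹
The terms do not share a single dimension (kg·m²·s⁻²·A⁻¹ vs kg·s⁻²·A⁻¹).

No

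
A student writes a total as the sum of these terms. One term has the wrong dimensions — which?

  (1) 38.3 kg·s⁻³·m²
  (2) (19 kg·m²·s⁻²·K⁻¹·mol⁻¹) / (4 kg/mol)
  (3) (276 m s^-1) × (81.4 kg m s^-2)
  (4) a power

In SI base units:
  (1) kg·m²·s⁻³
  (2) [kg·m²·s⁻²·K⁻¹·mol⁻¹] / [kg·mol⁻¹] = m²·s⁻²·K⁻¹
  (3) [m·s⁻¹] · [kg·m·s⁻²] = kg·m²·s⁻³
  (4) [power] = kg·m²·s⁻³
All reduce to kg·m²·s⁻³ except (2), which is m²·s⁻²·K⁻¹.

(2)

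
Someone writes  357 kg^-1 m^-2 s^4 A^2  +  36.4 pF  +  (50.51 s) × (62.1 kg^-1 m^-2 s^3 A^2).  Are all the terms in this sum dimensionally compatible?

Yes

Expand each in SI base units:
  357 kg^-1 m^-2 s^4 A^2:  kg⁻¹·m⁻²·s⁴·A²
  36.4 pF:  F = C·V⁻¹ = kg⁻¹·m⁻²·s⁴·A²
  (50.51 s) × (62.1 kg^-1 m^-2 s^3 A^2):  [s] · [kg⁻¹·m⁻²·s³·A²] = kg⁻¹·m⁻²·s⁴·A²
Every term reduces to kg⁻¹·m⁻²·s⁴·A².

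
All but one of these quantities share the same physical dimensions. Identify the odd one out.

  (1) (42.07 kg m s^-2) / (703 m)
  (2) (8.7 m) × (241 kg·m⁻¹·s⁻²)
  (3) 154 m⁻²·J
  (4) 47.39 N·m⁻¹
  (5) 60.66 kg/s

Expand each in SI base units:
  (1) [kg·m·s⁻²] / [m] = kg·s⁻²
  (2) [m] · [kg·m⁻¹·s⁻²] = kg·s⁻²
  (3) J·m⁻² = N·m·m⁻² = kg·s⁻²
  (4) N·m⁻¹ = kg·m·s⁻²·m⁻¹ = kg·s⁻²
  (5) kg·s⁻¹
All reduce to kg·s⁻² except (5), which is kg·s⁻¹.

(5)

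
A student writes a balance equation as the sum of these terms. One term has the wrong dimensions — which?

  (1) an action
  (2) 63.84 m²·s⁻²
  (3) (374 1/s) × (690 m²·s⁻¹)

In SI base units:
  (1) [action] = kg·m²·s⁻¹
  (2) m²·s⁻²
  (3) [s⁻¹] · [m²·s⁻¹] = m²·s⁻²
All reduce to m²·s⁻² except (1), which is kg·m²·s⁻¹.

(1)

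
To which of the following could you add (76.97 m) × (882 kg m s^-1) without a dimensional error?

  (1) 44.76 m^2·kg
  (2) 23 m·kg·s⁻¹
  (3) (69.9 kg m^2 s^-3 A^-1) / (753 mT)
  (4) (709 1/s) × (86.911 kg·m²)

Reference: [m] · [kg·m·s⁻¹] = kg·m²·s⁻¹.
Each option:
  (1) kg·m²
  (2) kg·m·s⁻¹
  (3) [kg·m²·s⁻³·A⁻¹] / [kg·s⁻²·A⁻¹] = m²·s⁻¹
  (4) [s⁻¹] · [kg·m²] = kg·m²·s⁻¹  ← same
Only (4) matches kg·m²·s⁻¹.

(4)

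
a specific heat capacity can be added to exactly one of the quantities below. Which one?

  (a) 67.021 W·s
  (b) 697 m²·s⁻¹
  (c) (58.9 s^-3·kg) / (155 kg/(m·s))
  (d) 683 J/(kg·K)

(d)

Reference: [specific heat capacity] = m²·s⁻²·K⁻¹.
Each option:
  (a) W·s = J·s⁻¹·s = kg·m²·s⁻²
  (b) m²·s⁻¹
  (c) [kg·s⁻³] / [kg·m⁻¹·s⁻¹] = m·s⁻²
  (d) J·kg⁻¹·K⁻¹ = N·m·kg⁻¹·K⁻¹ = m²·s⁻²·K⁻¹  ← same
Only (d) matches m²·s⁻²·K⁻¹.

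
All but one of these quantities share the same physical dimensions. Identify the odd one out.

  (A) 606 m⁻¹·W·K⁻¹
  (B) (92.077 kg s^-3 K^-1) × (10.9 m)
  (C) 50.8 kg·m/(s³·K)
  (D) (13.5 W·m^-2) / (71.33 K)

In SI base units:
  (A) W·m⁻¹·K⁻¹ = J·s⁻¹·m⁻¹·K⁻¹ = kg·m·s⁻³·K⁻¹
  (B) [kg·s⁻³·K⁻¹] · [m] = kg·m·s⁻³·K⁻¹
  (C) kg·m·s⁻³·K⁻¹
  (D) [kg·s⁻³] / [K] = kg·s⁻³·K⁻¹
All reduce to kg·m·s⁻³·K⁻¹ except (D), which is kg·s⁻³·K⁻¹.

(D)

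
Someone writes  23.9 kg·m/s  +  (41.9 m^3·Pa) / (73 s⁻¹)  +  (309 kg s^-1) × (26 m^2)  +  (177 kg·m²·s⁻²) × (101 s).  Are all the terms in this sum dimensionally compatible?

No

Work out the base dimensions of each:
  23.9 kg·m/s:  kg·m·s⁻¹
  (41.9 m^3·Pa) / (73 s⁻¹):  [kg·m²·s⁻²] / [s⁻¹] = kg·m²·s⁻¹
  (309 kg s^-1) × (26 m^2):  [kg·s⁻¹] · [m²] = kg·m²·s⁻¹
  (177 kg·m²·s⁻²) × (101 s):  [kg·m²·s⁻²] · [s] = kg·m²·s⁻¹
The terms do not share a single dimension (kg·m²·s⁻¹ vs kg·m·s⁻¹).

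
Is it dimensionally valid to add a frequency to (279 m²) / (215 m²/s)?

Reduce each to base SI dimensions:
  a frequency:  [frequency] = s⁻¹
  (279 m²) / (215 m²/s):  [m²] / [m²·s⁻¹] = s
s⁻¹ ≠ s, so they cannot be added.

No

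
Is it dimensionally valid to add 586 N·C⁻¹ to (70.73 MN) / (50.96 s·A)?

Expand each in SI base units:
  586 N·C⁻¹:  N·C⁻¹ = kg·m·s⁻²·(s·A)⁻¹ = kg·m·s⁻³·A⁻¹
  (70.73 MN) / (50.96 s·A):  [kg·m·s⁻²] / [s·A] = kg·m·s⁻³·A⁻¹
Both are kg·m·s⁻³·A⁻¹, so they have the same dimensions and can be added.

Yes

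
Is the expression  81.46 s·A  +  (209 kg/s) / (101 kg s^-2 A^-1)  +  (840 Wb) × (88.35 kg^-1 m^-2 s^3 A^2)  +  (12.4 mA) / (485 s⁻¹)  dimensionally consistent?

Yes

Work out the base dimensions of each:
  81.46 s·A:  A·s = s·A
  (209 kg/s) / (101 kg s^-2 A^-1):  [kg·s⁻¹] / [kg·s⁻²·A⁻¹] = s·A
  (840 Wb) × (88.35 kg^-1 m^-2 s^3 A^2):  [kg·m²·s⁻²·A⁻¹] · [kg⁻¹·m⁻²·s³·A²] = s·A
  (12.4 mA) / (485 s⁻¹):  [A] / [s⁻¹] = s·A
Every term reduces to s·A.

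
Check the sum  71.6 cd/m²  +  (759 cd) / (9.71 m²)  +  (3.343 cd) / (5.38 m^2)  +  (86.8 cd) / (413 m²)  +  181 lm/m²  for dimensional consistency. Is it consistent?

Work out the base dimensions of each:
  71.6 cd/m²:  cd·m⁻² = m⁻²·cd
  (759 cd) / (9.71 m²):  [cd] / [m²] = m⁻²·cd
  (3.343 cd) / (5.38 m^2):  [cd] / [m²] = m⁻²·cd
  (86.8 cd) / (413 m²):  [cd] / [m²] = m⁻²·cd
  181 lm/m²:  lm·m⁻² = cd·m⁻² = m⁻²·cd
Every term reduces to m⁻²·cd.

Yes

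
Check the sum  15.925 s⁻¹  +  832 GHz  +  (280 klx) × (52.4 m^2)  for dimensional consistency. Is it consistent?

Reduce each to base SI dimensions:
  15.925 s⁻¹:  s⁻¹
  832 GHz:  Hz = s⁻¹
  (280 klx) × (52.4 m^2):  [m⁻²·cd] · [m²] = cd
The terms do not share a single dimension (cd vs s⁻¹).

No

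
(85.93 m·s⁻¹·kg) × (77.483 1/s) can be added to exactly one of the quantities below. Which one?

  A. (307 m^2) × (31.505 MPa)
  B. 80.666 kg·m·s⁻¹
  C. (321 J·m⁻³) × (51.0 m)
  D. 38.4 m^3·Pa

Reference: [kg·m·s⁻¹] · [s⁻¹] = kg·m·s⁻².
Each option:
  A. [m²] · [kg·m⁻¹·s⁻²] = kg·m·s⁻²  ← same
  B. kg·m·s⁻¹
  C. [kg·m⁻¹·s⁻²] · [m] = kg·s⁻²
  D. Pa·m³ = N·m⁻²·m³ = kg·m²·s⁻²
Only A. matches kg·m·s⁻².

A.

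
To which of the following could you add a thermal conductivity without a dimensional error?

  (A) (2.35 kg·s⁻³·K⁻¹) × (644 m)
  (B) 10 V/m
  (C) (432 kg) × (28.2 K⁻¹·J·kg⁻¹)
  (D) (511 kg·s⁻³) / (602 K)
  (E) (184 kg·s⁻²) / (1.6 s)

Reference: [thermal conductivity] = kg·m·s⁻³·K⁻¹.
Each option:
  (A) [kg·s⁻³·K⁻¹] · [m] = kg·m·s⁻³·K⁻¹  ← same
  (B) V·m⁻¹ = J·C⁻¹·m⁻¹ = kg·m·s⁻³·A⁻¹
  (C) [kg] · [m²·s⁻²·K⁻¹] = kg·m²·s⁻²·K⁻¹
  (D) [kg·s⁻³] / [K] = kg·s⁻³·K⁻¹
  (E) [kg·s⁻²] / [s] = kg·s⁻³
Only (A) matches kg·m·s⁻³·K⁻¹.

(A)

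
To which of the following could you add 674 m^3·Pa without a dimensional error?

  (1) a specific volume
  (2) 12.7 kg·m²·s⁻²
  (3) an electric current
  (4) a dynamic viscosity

Reference: Pa·m³ = N·m⁻²·m³ = kg·m²·s⁻².
Each option:
  (1) [specific volume] = kg⁻¹·m³
  (2) kg·m²·s⁻²  ← same
  (3) [electric current] = A
  (4) [dynamic viscosity] = kg·m⁻¹·s⁻¹
Only (2) matches kg·m²·s⁻².

(2)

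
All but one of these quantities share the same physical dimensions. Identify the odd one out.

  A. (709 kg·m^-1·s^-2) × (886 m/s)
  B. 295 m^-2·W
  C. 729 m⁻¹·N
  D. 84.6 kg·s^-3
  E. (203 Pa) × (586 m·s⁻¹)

Expand each in SI base units:
  A. [kg·m⁻¹·s⁻²] · [m·s⁻¹] = kg·s⁻³
  B. W·m⁻² = J·s⁻¹·m⁻² = kg·s⁻³
  C. N·m⁻¹ = kg·m·s⁻²·m⁻¹ = kg·s⁻²
  D. kg·s⁻³
  E. [kg·m⁻¹·s⁻²] · [m·s⁻¹] = kg·s⁻³
All reduce to kg·s⁻³ except C., which is kg·s⁻².

C.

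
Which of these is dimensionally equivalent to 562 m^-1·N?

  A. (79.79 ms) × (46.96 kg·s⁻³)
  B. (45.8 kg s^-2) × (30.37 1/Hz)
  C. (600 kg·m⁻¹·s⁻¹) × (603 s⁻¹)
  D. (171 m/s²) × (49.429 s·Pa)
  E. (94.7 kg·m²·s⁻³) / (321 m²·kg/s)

A.

Reference: N·m⁻¹ = kg·m·s⁻²·m⁻¹ = kg·s⁻².
Each option:
  A. [s] · [kg·s⁻³] = kg·s⁻²  ← same
  B. [kg·s⁻²] · [s] = kg·s⁻¹
  C. [kg·m⁻¹·s⁻¹] · [s⁻¹] = kg·m⁻¹·s⁻²
  D. [m·s⁻²] · [kg·m⁻¹·s⁻¹] = kg·s⁻³
  E. [kg·m²·s⁻³] / [kg·m²·s⁻¹] = s⁻²
Only A. matches kg·s⁻².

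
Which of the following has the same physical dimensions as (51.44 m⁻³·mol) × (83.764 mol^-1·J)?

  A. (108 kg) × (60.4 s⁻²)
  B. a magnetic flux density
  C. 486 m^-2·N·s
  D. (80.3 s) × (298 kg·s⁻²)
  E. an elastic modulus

Reference: [m⁻³·mol] · [kg·m²·s⁻²·mol⁻¹] = kg·m⁻¹·s⁻².
Each option:
  A. [kg] · [s⁻²] = kg·s⁻²
  B. [magnetic flux density] = kg·s⁻²·A⁻¹
  C. N·s·m⁻² = kg·m·s⁻²·s·m⁻² = kg·m⁻¹·s⁻¹
  D. [s] · [kg·s⁻²] = kg·s⁻¹
  E. [elastic modulus] = kg·m⁻¹·s⁻²  ← same
Only E. matches kg·m⁻¹·s⁻².

E.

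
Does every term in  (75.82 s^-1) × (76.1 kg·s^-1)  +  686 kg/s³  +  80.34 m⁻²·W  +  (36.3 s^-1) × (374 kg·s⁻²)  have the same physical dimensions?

No

Dimensions:
  (75.82 s^-1) × (76.1 kg·s^-1):  [s⁻¹] · [kg·s⁻¹] = kg·s⁻²
  686 kg/s³:  kg·s⁻³
  80.34 m⁻²·W:  W·m⁻² = J·s⁻¹·m⁻² = kg·s⁻³
  (36.3 s^-1) × (374 kg·s⁻²):  [s⁻¹] · [kg·s⁻²] = kg·s⁻³
The terms do not share a single dimension (kg·s⁻² vs kg·s⁻³).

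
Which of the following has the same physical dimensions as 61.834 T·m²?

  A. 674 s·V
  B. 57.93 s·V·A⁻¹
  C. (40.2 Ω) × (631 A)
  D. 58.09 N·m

A.

Reference: T·m² = Wb·m⁻²·m² = kg·m²·s⁻²·A⁻¹.
Each option:
  A. V·s = J·C⁻¹·s = kg·m²·s⁻²·A⁻¹  ← same
  B. V·s·A⁻¹ = J·C⁻¹·s·A⁻¹ = kg·m²·s⁻²·A⁻²
  C. [kg·m²·s⁻³·A⁻²] · [A] = kg·m²·s⁻³·A⁻¹
  D. N·m = kg·m·s⁻²·m = kg·m²·s⁻²
Only A. matches kg·m²·s⁻²·A⁻¹.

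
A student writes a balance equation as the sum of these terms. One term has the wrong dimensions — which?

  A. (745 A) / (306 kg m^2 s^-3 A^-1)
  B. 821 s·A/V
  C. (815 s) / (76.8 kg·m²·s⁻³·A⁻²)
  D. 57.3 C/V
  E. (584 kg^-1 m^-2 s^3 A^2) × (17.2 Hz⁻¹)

A.

Reduce each to base SI dimensions:
  A. [A] / [kg·m²·s⁻³·A⁻¹] = kg⁻¹·m⁻²·s³·A²
  B. A·s·V⁻¹ = A·s·(J·C⁻¹)⁻¹ = kg⁻¹·m⁻²·s⁴·A²
  C. [s] / [kg·m²·s⁻³·A⁻²] = kg⁻¹·m⁻²·s⁴·A²
  D. C·V⁻¹ = s·A·(J·C⁻¹)⁻¹ = kg⁻¹·m⁻²·s⁴·A²
  E. [kg⁻¹·m⁻²·s³·A²] · [s] = kg⁻¹·m⁻²·s⁴·A²
All reduce to kg⁻¹·m⁻²·s⁴·A² except A., which is kg⁻¹·m⁻²·s³·A².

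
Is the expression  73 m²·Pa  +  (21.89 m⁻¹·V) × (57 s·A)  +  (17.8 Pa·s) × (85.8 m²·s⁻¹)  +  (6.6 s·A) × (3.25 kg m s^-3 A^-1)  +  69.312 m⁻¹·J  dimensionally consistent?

Work out the base dimensions of each:
  73 m²·Pa:  Pa·m² = N·m⁻²·m² = kg·m·s⁻²
  (21.89 m⁻¹·V) × (57 s·A):  [kg·m·s⁻³·A⁻¹] · [s·A] = kg·m·s⁻²
  (17.8 Pa·s) × (85.8 m²·s⁻¹):  [kg·m⁻¹·s⁻¹] · [m²·s⁻¹] = kg·m·s⁻²
  (6.6 s·A) × (3.25 kg m s^-3 A^-1):  [s·A] · [kg·m·s⁻³·A⁻¹] = kg·m·s⁻²
  69.312 m⁻¹·J:  J·m⁻¹ = N·m·m⁻¹ = kg·m·s⁻²
Every term reduces to kg·m·s⁻².

Yes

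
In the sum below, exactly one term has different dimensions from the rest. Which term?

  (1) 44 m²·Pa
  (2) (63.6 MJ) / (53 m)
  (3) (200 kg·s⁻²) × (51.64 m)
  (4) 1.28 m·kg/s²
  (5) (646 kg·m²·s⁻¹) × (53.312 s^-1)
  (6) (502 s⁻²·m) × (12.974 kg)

Reduce each to base SI dimensions:
  (1) Pa·m² = N·m⁻²·m² = kg·m·s⁻²
  (2) [kg·m²·s⁻²] / [m] = kg·m·s⁻²
  (3) [kg·s⁻²] · [m] = kg·m·s⁻²
  (4) kg·m·s⁻²
  (5) [kg·m²·s⁻¹] · [s⁻¹] = kg·m²·s⁻²
  (6) [m·s⁻²] · [kg] = kg·m·s⁻²
All reduce to kg·m·s⁻² except (5), which is kg·m²·s⁻².

(5)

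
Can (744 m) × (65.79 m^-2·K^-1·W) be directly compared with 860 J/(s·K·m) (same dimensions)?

Dimensions:
  (744 m) × (65.79 m^-2·K^-1·W):  [m] · [kg·s⁻³·K⁻¹] = kg·m·s⁻³·K⁻¹
  860 J/(s·K·m):  J·s⁻¹·m⁻¹·K⁻¹ = N·m·s⁻¹·m⁻¹·K⁻¹ = kg·m·s⁻³·K⁻¹
Both are kg·m·s⁻³·K⁻¹, so they have the same dimensions and can be added.

Yes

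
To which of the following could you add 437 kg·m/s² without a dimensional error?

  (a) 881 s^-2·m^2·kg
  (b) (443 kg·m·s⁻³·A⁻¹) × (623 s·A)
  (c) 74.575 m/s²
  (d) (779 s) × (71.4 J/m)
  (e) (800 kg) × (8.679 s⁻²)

(b)

Reference: kg·m·s⁻².
Each option:
  (a) kg·m²·s⁻²
  (b) [kg·m·s⁻³·A⁻¹] · [s·A] = kg·m·s⁻²  ← same
  (c) m·s⁻²
  (d) [s] · [kg·m·s⁻²] = kg·m·s⁻¹
  (e) [kg] · [s⁻²] = kg·s⁻²
Only (b) matches kg·m·s⁻².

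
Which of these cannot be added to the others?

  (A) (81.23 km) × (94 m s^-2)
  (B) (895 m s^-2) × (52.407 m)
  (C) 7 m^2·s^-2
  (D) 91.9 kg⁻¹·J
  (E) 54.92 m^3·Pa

(E)

Dimensions:
  (A) [m] · [m·s⁻²] = m²·s⁻²
  (B) [m·s⁻²] · [m] = m²·s⁻²
  (C) m²·s⁻²
  (D) J·kg⁻¹ = N·m·kg⁻¹ = m²·s⁻²
  (E) Pa·m³ = N·m⁻²·m³ = kg·m²·s⁻²
All reduce to m²·s⁻² except (E), which is kg·m²·s⁻².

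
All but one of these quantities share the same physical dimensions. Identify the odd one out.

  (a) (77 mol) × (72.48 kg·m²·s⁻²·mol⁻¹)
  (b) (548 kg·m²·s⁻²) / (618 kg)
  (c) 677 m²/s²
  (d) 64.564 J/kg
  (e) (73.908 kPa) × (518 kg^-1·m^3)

In SI base units:
  (a) [mol] · [kg·m²·s⁻²·mol⁻¹] = kg·m²·s⁻²
  (b) [kg·m²·s⁻²] / [kg] = m²·s⁻²
  (c) m²·s⁻²
  (d) J·kg⁻¹ = N·m·kg⁻¹ = m²·s⁻²
  (e) [kg·m⁻¹·s⁻²] · [kg⁻¹·m³] = m²·s⁻²
All reduce to m²·s⁻² except (a), which is kg·m²·s⁻².

(a)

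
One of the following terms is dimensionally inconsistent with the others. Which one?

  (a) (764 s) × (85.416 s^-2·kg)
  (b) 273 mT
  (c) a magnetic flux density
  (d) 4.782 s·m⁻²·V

(a)

Reduce each to base SI dimensions:
  (a) [s] · [kg·s⁻²] = kg·s⁻¹
  (b) T = Wb·m⁻² = kg·s⁻²·A⁻¹
  (c) [magnetic flux density] = kg·s⁻²·A⁻¹
  (d) V·s·m⁻² = J·C⁻¹·s·m⁻² = kg·s⁻²·A⁻¹
All reduce to kg·s⁻²·A⁻¹ except (a), which is kg·s⁻¹.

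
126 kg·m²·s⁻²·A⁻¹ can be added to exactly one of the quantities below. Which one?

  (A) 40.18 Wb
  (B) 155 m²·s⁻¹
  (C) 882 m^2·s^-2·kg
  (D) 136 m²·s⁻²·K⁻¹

(A)

Reference: kg·m²·s⁻²·A⁻¹.
Each option:
  (A) Wb = V·s = kg·m²·s⁻²·A⁻¹  ← same
  (B) m²·s⁻¹
  (C) kg·m²·s⁻²
  (D) m²·s⁻²·K⁻¹
Only (A) matches kg·m²·s⁻²·A⁻¹.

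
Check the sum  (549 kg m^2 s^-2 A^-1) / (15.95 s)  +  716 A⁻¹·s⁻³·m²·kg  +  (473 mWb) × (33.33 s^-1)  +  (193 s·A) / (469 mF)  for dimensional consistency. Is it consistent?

In SI base units:
  (549 kg m^2 s^-2 A^-1) / (15.95 s):  [kg·m²·s⁻²·A⁻¹] / [s] = kg·m²·s⁻³·A⁻¹
  716 A⁻¹·s⁻³·m²·kg:  kg·m²·s⁻³·A⁻¹
  (473 mWb) × (33.33 s^-1):  [kg·m²·s⁻²·A⁻¹] · [s⁻¹] = kg·m²·s⁻³·A⁻¹
  (193 s·A) / (469 mF):  [s·A] / [kg⁻¹·m⁻²·s⁴·A²] = kg·m²·s⁻³·A⁻¹
Every term reduces to kg·m²·s⁻³·A⁻¹.

Yes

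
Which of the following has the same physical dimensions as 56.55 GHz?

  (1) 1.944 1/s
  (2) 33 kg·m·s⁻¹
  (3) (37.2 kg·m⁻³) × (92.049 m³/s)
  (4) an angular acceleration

Reference: Hz = s⁻¹.
Each option:
  (1) s⁻¹  ← same
  (2) kg·m·s⁻¹
  (3) [kg·m⁻³] · [m³·s⁻¹] = kg·s⁻¹
  (4) [angular acceleration] = s⁻²
Only (1) matches s⁻¹.

(1)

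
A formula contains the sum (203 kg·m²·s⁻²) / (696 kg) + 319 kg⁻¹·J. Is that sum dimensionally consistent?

Yes

In SI base units:
  (203 kg·m²·s⁻²) / (696 kg):  [kg·m²·s⁻²] / [kg] = m²·s⁻²
  319 kg⁻¹·J:  J·kg⁻¹ = N·m·kg⁻¹ = m²·s⁻²
Both are m²·s⁻², so they have the same dimensions and can be added.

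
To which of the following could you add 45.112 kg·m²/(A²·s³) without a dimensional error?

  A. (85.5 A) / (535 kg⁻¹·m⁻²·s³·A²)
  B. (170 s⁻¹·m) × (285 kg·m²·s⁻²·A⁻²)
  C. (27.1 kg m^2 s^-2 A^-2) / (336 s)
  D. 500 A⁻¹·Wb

C.

Reference: kg·m²·s⁻³·A⁻².
Each option:
  A. [A] / [kg⁻¹·m⁻²·s³·A²] = kg·m²·s⁻³·A⁻¹
  B. [m·s⁻¹] · [kg·m²·s⁻²·A⁻²] = kg·m³·s⁻³·A⁻²
  C. [kg·m²·s⁻²·A⁻²] / [s] = kg·m²·s⁻³·A⁻²  ← same
  D. Wb·A⁻¹ = V·s·A⁻¹ = kg·m²·s⁻²·A⁻²
Only C. matches kg·m²·s⁻³·A⁻².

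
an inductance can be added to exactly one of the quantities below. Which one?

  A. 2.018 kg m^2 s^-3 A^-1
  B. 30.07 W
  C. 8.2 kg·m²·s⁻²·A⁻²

C.

Reference: [inductance] = kg·m²·s⁻²·A⁻².
Each option:
  A. kg·m²·s⁻³·A⁻¹
  B. W = J·s⁻¹ = kg·m²·s⁻³
  C. kg·m²·s⁻²·A⁻²  ← same
Only C. matches kg·m²·s⁻²·A⁻².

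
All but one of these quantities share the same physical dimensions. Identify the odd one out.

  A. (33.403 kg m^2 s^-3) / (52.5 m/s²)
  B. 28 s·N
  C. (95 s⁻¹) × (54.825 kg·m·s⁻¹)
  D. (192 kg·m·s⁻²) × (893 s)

C.

Expand each in SI base units:
  A. [kg·m²·s⁻³] / [m·s⁻²] = kg·m·s⁻¹
  B. N·s = kg·m·s⁻²·s = kg·m·s⁻¹
  C. [s⁻¹] · [kg·m·s⁻¹] = kg·m·s⁻²
  D. [kg·m·s⁻²] · [s] = kg·m·s⁻¹
All reduce to kg·m·s⁻¹ except C., which is kg·m·s⁻².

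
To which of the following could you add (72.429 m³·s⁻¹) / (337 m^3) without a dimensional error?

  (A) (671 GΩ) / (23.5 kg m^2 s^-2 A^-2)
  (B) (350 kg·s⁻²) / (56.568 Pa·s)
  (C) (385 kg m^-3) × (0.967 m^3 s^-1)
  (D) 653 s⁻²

Reference: [m³·s⁻¹] / [m³] = s⁻¹.
Each option:
  (A) [kg·m²·s⁻³·A⁻²] / [kg·m²·s⁻²·A⁻²] = s⁻¹  ← same
  (B) [kg·s⁻²] / [kg·m⁻¹·s⁻¹] = m·s⁻¹
  (C) [kg·m⁻³] · [m³·s⁻¹] = kg·s⁻¹
  (D) s⁻²
Only (A) matches s⁻¹.

(A)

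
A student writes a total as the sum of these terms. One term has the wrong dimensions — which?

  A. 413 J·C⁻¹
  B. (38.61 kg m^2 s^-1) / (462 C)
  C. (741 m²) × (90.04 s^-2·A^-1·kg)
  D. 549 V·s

A.

Dimensions:
  A. J·C⁻¹ = N·m·(s·A)⁻¹ = kg·m²·s⁻³·A⁻¹
  B. [kg·m²·s⁻¹] / [s·A] = kg·m²·s⁻²·A⁻¹
  C. [m²] · [kg·s⁻²·A⁻¹] = kg·m²·s⁻²·A⁻¹
  D. V·s = J·C⁻¹·s = kg·m²·s⁻²·A⁻¹
All reduce to kg·m²·s⁻²·A⁻¹ except A., which is kg·m²·s⁻³·A⁻¹.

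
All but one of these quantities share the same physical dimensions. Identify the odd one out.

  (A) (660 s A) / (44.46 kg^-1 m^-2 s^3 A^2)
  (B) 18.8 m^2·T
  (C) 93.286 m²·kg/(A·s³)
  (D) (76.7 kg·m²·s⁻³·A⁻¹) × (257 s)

(C)

In SI base units:
  (A) [s·A] / [kg⁻¹·m⁻²·s³·A²] = kg·m²·s⁻²·A⁻¹
  (B) T·m² = Wb·m⁻²·m² = kg·m²·s⁻²·A⁻¹
  (C) kg·m²·s⁻³·A⁻¹
  (D) [kg·m²·s⁻³·A⁻¹] · [s] = kg·m²·s⁻²·A⁻¹
All reduce to kg·m²·s⁻²·A⁻¹ except (C), which is kg·m²·s⁻³·A⁻¹.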